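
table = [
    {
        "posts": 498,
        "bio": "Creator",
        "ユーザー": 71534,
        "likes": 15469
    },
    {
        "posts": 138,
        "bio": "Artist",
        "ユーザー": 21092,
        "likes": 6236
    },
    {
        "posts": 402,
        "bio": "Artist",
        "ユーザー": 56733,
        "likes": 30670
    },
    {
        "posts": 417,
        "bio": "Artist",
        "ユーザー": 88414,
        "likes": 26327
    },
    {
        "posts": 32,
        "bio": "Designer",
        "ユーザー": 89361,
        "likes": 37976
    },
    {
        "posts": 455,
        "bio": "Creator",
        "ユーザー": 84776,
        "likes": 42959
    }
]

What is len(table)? 6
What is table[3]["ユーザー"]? 88414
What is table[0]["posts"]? 498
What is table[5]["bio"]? "Creator"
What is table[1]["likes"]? 6236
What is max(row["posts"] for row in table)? 498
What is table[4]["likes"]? 37976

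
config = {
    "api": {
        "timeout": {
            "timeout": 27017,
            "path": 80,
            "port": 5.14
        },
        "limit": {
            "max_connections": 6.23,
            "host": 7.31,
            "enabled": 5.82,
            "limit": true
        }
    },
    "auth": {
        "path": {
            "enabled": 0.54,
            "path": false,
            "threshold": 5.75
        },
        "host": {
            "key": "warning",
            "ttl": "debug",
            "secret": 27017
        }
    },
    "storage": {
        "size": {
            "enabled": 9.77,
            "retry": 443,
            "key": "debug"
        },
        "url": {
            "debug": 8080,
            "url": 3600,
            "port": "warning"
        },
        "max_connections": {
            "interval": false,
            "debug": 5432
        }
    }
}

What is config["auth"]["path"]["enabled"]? 0.54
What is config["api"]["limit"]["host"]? 7.31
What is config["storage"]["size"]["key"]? "debug"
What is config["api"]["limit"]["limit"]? True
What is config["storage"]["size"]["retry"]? 443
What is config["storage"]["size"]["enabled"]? 9.77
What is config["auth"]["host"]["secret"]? 27017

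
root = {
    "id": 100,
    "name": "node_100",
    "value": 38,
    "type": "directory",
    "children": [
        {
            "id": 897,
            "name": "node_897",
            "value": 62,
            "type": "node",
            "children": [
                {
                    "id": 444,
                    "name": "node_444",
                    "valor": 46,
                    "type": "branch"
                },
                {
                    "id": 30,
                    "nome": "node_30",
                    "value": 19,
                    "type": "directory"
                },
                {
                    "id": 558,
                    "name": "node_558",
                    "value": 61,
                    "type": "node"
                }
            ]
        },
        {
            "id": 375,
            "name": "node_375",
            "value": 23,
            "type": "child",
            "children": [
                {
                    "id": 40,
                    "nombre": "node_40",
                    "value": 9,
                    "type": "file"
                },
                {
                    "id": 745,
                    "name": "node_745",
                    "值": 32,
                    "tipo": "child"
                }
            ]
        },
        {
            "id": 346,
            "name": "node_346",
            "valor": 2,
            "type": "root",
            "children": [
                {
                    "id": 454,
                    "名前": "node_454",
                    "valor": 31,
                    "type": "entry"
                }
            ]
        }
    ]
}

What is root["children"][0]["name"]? "node_897"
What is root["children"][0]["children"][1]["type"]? "directory"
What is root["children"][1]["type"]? "child"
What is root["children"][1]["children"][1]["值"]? 32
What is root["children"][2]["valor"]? 2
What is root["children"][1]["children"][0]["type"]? "file"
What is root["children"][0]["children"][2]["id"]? 558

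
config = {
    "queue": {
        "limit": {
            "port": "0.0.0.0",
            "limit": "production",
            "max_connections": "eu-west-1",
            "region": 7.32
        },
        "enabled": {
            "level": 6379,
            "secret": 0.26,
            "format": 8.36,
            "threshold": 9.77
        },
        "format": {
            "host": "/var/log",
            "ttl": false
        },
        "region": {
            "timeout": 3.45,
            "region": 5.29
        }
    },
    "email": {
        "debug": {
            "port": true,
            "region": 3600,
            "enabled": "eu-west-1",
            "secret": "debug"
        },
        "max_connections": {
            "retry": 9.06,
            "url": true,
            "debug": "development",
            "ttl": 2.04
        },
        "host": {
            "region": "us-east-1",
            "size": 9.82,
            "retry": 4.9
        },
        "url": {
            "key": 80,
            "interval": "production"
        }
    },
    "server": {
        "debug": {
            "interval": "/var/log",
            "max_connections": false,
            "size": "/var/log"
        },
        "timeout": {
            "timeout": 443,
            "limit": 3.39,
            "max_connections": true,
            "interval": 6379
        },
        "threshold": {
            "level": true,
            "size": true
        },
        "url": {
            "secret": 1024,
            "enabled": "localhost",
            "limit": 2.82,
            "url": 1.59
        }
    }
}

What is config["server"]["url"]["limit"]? 2.82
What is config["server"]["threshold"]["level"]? True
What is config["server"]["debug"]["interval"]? "/var/log"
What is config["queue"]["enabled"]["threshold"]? 9.77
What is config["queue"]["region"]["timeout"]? 3.45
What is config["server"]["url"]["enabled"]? "localhost"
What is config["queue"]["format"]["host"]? "/var/log"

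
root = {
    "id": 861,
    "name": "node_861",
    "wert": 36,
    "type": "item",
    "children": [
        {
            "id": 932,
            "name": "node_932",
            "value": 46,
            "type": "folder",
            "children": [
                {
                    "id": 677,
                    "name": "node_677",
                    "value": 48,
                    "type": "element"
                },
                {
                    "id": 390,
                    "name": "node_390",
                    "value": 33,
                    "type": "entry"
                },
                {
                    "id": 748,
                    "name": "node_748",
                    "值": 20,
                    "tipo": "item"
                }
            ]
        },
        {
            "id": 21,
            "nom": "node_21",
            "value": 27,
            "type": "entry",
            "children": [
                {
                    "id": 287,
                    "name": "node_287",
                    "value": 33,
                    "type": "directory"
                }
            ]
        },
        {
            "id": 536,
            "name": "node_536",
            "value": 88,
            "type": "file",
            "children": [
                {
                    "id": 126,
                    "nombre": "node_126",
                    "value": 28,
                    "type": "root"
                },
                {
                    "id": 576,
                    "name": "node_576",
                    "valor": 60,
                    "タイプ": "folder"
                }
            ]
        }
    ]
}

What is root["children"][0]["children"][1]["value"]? 33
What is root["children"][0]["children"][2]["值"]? 20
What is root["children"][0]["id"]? 932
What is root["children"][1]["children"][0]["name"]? "node_287"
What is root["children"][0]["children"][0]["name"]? "node_677"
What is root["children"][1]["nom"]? "node_21"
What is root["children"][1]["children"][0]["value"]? 33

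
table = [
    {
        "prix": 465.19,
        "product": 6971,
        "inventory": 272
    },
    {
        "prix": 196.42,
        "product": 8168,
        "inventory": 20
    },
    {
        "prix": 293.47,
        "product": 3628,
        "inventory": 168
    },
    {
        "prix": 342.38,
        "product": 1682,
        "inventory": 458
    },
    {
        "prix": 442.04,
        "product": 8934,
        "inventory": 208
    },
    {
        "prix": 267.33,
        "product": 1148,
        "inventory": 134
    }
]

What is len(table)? 6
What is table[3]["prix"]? 342.38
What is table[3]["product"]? 1682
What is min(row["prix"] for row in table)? 196.42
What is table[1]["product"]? 8168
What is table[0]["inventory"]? 272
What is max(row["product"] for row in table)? 8934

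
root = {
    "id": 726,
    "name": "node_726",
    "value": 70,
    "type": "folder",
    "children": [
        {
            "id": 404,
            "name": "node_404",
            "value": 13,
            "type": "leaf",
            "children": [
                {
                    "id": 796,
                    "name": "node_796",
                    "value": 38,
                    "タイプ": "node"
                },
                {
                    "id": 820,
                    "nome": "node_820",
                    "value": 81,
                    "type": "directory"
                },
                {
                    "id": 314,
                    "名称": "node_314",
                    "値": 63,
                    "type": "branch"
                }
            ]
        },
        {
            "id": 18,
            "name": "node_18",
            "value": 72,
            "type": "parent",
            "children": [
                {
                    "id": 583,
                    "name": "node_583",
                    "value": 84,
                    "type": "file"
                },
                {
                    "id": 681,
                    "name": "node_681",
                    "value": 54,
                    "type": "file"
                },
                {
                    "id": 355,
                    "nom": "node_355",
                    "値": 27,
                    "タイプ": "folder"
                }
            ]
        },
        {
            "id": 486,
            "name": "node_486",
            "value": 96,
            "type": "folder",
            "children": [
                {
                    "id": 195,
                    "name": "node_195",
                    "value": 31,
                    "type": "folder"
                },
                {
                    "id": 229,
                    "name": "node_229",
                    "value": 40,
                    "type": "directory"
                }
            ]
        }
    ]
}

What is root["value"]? 70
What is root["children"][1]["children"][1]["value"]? 54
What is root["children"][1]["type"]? "parent"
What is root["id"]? 726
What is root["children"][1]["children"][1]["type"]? "file"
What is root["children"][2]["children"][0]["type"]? "folder"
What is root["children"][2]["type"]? "folder"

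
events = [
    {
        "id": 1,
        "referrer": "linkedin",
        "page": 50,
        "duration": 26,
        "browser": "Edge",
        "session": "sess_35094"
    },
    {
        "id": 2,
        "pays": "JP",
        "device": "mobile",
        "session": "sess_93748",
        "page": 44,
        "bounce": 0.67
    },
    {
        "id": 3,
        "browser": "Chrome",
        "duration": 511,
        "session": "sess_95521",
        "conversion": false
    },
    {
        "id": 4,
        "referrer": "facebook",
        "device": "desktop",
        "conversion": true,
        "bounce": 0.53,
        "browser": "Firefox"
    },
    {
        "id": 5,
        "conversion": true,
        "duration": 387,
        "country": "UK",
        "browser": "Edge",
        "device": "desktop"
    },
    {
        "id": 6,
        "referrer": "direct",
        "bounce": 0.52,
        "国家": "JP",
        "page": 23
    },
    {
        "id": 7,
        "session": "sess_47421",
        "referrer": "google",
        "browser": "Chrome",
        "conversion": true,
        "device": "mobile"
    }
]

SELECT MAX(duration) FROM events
511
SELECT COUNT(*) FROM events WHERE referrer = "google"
1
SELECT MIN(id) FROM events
1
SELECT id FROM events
[1, 2, 3, 4, 5, 6, 7]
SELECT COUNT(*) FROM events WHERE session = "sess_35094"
1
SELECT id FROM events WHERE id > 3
[4, 5, 6, 7]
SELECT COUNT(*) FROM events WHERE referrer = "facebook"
1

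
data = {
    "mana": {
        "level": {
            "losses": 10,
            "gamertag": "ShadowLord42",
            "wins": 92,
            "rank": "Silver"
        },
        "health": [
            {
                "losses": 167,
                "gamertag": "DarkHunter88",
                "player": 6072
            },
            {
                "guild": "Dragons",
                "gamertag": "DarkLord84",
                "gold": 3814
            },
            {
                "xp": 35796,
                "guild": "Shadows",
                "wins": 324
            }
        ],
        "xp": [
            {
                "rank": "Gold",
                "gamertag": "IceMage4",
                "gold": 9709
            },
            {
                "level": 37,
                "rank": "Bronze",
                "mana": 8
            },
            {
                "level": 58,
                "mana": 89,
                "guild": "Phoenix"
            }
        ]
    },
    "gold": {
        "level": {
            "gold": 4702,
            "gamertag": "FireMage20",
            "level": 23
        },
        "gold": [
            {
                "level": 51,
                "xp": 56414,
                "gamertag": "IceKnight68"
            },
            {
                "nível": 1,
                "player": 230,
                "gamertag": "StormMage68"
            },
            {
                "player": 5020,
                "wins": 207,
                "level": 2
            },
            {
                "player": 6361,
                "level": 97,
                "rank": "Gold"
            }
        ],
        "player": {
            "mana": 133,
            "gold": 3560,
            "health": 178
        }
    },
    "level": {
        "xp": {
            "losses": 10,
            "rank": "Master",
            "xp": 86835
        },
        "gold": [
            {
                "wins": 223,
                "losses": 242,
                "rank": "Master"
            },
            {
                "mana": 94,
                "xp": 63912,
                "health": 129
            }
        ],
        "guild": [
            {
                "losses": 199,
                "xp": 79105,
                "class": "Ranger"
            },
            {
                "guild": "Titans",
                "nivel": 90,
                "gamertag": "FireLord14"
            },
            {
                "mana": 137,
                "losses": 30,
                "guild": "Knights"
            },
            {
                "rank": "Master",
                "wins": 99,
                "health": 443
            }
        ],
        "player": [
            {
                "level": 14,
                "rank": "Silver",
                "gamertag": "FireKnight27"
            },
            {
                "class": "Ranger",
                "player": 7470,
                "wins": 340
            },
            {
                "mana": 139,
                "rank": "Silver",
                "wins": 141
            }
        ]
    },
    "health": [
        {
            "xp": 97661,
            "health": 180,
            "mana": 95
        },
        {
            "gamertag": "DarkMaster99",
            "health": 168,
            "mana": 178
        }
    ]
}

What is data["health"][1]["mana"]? 178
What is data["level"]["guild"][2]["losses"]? 30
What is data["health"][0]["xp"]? 97661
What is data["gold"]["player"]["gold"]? 3560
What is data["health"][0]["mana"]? 95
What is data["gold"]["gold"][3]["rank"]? "Gold"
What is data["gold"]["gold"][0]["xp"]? 56414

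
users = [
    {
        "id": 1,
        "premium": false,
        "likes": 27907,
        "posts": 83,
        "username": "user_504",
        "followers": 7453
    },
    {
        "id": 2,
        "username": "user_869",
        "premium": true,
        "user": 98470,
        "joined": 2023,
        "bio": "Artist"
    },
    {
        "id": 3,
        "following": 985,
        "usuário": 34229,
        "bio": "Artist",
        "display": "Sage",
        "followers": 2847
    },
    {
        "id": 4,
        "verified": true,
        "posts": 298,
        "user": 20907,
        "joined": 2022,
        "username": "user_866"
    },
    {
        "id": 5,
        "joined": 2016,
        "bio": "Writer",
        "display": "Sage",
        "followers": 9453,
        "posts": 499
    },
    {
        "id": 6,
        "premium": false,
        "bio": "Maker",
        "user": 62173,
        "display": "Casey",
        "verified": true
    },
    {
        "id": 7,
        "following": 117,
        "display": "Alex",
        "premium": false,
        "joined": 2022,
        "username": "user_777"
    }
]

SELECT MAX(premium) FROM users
True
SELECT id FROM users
[1, 2, 3, 4, 5, 6, 7]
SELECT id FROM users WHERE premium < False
[]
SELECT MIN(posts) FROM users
83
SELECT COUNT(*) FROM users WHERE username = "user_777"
1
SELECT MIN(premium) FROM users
False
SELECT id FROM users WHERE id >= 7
[7]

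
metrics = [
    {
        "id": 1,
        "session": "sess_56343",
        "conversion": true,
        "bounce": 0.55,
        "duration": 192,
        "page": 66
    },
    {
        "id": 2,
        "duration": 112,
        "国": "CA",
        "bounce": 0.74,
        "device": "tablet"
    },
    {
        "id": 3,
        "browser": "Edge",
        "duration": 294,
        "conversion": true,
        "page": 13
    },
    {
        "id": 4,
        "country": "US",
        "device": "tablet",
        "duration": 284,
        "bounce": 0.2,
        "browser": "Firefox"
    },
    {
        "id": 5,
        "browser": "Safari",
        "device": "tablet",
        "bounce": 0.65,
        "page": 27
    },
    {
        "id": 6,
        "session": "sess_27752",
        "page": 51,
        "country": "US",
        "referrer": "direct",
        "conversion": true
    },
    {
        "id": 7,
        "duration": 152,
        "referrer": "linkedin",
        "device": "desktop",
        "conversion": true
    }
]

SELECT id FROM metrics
[1, 2, 3, 4, 5, 6, 7]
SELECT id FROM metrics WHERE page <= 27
[3, 5]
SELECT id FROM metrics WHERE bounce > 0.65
[2]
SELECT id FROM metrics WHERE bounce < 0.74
[1, 4, 5]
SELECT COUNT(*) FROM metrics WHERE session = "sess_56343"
1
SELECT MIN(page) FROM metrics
13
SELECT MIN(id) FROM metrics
1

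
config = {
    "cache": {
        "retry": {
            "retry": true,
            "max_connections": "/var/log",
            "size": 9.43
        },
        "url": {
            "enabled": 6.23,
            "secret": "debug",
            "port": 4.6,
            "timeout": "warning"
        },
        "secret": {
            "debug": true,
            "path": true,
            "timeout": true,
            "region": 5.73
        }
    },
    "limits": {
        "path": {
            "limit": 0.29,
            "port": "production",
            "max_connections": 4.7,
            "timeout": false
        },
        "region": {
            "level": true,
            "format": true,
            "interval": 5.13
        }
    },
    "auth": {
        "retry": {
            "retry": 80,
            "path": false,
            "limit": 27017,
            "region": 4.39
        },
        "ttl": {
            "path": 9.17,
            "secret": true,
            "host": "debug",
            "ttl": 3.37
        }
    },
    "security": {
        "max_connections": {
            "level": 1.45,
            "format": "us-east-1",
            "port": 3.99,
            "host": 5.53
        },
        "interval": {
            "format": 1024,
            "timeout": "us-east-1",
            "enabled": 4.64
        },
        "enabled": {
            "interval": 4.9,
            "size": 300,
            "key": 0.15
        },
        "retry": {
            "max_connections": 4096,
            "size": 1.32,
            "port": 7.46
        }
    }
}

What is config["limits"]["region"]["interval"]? 5.13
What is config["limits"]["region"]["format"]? True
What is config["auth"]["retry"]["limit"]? 27017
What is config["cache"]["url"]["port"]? 4.6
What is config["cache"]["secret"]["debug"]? True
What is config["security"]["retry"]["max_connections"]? 4096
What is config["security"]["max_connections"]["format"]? "us-east-1"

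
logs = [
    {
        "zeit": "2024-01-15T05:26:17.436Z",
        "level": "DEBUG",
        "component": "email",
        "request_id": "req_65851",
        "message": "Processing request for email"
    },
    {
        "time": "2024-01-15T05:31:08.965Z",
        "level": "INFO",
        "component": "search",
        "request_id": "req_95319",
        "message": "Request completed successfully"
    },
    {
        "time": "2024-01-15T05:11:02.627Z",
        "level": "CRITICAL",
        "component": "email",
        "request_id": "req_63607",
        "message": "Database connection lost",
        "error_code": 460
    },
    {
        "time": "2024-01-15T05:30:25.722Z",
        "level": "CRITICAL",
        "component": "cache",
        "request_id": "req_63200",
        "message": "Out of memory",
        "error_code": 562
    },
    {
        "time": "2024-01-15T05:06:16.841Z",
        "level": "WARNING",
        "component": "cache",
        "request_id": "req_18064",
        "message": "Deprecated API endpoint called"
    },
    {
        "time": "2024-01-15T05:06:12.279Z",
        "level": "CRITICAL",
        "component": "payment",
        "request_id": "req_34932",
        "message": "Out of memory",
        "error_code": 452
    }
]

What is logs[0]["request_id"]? "req_65851"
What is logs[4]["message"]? "Deprecated API endpoint called"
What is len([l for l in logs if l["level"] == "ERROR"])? 0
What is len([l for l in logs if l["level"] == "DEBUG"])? 1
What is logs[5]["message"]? "Out of memory"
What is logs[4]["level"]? "WARNING"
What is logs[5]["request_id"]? "req_34932"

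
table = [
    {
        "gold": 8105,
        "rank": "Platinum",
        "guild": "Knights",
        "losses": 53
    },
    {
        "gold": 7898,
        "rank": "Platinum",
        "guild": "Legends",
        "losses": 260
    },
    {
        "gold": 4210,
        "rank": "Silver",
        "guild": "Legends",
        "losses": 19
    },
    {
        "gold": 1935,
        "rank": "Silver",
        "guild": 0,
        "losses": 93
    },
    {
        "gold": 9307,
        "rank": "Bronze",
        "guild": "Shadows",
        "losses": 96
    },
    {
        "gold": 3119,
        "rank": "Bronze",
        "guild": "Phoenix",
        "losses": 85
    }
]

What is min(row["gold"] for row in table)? 1935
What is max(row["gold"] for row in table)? 9307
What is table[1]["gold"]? 7898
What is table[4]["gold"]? 9307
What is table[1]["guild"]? "Legends"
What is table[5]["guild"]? "Phoenix"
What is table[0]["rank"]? "Platinum"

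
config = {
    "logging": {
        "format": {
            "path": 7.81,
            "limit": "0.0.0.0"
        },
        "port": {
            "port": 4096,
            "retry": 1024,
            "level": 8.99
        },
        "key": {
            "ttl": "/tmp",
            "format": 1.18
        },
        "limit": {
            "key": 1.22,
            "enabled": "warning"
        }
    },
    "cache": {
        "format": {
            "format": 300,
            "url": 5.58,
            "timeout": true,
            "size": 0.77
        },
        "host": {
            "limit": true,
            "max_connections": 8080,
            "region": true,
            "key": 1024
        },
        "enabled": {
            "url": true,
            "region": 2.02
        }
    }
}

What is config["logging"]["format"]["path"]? 7.81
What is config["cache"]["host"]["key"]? 1024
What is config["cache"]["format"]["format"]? 300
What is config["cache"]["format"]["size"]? 0.77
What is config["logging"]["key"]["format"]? 1.18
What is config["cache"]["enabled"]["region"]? 2.02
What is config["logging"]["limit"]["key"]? 1.22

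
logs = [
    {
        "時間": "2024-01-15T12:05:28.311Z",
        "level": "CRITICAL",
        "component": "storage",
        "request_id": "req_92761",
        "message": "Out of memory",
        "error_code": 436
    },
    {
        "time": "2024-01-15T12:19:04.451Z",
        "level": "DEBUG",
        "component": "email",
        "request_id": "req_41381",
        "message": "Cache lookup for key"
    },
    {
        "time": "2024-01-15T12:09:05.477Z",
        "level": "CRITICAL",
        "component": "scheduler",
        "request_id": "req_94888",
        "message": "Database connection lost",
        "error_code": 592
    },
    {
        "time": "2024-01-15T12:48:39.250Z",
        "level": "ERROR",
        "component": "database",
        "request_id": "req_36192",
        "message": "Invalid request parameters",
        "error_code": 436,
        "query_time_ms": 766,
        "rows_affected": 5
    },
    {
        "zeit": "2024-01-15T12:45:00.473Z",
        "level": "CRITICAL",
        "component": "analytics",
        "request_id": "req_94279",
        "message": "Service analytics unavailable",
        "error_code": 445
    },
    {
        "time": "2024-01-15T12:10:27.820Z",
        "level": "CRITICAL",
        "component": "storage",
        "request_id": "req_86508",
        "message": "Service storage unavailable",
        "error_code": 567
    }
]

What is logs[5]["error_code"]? 567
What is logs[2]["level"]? "CRITICAL"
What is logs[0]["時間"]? "2024-01-15T12:05:28.311Z"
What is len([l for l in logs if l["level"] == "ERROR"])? 1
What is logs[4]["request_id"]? "req_94279"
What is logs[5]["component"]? "storage"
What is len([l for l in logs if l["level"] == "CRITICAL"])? 4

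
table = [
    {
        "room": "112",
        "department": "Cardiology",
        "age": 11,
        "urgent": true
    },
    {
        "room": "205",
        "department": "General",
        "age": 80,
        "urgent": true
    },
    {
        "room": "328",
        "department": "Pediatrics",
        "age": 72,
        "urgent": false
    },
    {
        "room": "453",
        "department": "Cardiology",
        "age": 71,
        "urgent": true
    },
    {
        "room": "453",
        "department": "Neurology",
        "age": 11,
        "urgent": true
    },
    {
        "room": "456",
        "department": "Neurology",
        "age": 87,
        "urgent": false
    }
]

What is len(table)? 6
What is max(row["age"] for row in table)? 87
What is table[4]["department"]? "Neurology"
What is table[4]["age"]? 11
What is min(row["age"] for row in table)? 11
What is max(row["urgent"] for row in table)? True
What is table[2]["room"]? "328"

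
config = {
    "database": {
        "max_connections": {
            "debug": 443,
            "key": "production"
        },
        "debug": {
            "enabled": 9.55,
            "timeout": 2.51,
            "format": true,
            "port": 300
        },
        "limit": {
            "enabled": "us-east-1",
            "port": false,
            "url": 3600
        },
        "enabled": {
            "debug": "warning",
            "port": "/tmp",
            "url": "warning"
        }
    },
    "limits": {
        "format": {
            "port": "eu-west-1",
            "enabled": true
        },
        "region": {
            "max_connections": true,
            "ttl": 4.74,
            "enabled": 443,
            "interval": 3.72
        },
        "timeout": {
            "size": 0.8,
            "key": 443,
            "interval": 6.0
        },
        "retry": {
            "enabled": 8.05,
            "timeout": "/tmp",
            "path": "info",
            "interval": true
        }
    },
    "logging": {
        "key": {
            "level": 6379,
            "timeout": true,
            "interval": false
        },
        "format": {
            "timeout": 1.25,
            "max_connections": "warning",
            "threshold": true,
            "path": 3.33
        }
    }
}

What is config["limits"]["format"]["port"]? "eu-west-1"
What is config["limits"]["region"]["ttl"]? 4.74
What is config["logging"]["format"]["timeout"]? 1.25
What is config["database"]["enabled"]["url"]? "warning"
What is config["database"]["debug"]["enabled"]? 9.55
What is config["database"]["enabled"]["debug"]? "warning"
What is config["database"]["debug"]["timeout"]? 2.51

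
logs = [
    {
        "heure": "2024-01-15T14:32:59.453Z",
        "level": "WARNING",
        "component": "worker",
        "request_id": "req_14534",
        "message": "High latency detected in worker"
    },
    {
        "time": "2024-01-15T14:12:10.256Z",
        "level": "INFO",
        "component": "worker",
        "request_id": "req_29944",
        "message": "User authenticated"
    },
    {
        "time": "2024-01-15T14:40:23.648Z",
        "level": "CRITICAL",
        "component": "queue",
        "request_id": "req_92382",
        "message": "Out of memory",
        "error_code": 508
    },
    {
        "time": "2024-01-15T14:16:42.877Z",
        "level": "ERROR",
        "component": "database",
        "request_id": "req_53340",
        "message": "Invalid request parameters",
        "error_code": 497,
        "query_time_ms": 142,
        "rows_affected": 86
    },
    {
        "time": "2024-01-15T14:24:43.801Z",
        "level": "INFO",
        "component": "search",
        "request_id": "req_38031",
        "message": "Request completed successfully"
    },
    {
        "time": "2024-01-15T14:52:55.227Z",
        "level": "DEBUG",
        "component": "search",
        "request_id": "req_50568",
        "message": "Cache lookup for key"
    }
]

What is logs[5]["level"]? "DEBUG"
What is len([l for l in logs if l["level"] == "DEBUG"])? 1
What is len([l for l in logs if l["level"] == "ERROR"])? 1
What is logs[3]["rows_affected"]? 86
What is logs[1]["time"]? "2024-01-15T14:12:10.256Z"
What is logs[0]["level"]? "WARNING"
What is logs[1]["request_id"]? "req_29944"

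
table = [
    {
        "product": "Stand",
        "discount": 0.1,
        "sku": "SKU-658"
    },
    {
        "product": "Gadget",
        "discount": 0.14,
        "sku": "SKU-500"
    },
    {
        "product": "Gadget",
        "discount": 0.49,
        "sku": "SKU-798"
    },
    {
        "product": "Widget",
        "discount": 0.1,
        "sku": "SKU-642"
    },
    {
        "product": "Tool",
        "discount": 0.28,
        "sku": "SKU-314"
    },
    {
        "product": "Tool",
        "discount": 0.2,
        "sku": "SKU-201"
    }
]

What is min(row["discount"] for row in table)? 0.1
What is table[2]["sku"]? "SKU-798"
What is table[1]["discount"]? 0.14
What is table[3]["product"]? "Widget"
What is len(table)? 6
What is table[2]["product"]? "Gadget"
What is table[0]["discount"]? 0.1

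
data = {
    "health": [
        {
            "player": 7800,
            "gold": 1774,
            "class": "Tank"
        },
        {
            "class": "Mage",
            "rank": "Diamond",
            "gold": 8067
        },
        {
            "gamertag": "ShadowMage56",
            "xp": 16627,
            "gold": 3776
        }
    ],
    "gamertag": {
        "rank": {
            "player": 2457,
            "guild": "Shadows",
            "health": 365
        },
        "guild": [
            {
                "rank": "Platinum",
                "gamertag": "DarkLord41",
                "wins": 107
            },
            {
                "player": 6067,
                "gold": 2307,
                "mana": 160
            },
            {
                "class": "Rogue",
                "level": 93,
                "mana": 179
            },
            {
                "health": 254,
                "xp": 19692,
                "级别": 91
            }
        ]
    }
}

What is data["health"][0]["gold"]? 1774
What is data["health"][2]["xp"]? 16627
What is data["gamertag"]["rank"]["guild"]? "Shadows"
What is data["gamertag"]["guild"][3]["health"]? 254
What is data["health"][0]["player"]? 7800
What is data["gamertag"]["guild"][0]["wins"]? 107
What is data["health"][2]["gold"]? 3776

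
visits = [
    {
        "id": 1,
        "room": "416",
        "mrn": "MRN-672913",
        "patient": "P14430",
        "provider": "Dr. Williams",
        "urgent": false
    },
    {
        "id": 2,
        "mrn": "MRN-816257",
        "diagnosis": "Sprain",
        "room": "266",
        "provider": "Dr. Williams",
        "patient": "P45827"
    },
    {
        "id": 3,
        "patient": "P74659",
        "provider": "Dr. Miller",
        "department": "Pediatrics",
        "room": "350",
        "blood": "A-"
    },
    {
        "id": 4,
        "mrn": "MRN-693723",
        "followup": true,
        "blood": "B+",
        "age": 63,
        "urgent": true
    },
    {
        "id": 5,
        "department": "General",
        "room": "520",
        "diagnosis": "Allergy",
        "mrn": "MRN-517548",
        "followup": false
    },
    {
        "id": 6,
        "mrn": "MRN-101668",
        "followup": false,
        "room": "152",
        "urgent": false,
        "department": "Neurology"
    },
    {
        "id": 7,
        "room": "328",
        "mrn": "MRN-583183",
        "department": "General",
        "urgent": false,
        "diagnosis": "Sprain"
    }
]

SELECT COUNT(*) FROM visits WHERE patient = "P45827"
1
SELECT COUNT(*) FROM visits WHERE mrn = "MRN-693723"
1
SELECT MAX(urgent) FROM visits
True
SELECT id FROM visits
[1, 2, 3, 4, 5, 6, 7]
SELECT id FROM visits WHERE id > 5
[6, 7]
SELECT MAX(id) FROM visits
7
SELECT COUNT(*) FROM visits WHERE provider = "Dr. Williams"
2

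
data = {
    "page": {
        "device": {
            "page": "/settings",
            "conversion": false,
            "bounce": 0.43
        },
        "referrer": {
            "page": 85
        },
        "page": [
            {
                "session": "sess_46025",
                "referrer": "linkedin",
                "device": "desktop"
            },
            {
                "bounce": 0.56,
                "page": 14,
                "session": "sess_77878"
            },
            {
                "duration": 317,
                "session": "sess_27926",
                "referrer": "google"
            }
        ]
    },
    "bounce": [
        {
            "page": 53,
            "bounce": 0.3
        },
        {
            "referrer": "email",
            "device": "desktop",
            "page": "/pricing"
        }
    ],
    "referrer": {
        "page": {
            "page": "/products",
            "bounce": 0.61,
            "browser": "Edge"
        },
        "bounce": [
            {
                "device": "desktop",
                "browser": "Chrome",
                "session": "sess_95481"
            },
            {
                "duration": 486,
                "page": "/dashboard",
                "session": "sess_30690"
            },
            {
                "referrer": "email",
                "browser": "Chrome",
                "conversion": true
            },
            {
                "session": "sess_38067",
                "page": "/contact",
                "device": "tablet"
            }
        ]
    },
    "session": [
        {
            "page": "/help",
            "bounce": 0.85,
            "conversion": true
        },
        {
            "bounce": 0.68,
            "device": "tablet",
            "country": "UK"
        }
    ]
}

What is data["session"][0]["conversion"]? True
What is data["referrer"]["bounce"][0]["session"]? "sess_95481"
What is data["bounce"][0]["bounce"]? 0.3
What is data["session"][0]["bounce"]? 0.85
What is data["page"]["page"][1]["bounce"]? 0.56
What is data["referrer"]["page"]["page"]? "/products"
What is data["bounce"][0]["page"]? 53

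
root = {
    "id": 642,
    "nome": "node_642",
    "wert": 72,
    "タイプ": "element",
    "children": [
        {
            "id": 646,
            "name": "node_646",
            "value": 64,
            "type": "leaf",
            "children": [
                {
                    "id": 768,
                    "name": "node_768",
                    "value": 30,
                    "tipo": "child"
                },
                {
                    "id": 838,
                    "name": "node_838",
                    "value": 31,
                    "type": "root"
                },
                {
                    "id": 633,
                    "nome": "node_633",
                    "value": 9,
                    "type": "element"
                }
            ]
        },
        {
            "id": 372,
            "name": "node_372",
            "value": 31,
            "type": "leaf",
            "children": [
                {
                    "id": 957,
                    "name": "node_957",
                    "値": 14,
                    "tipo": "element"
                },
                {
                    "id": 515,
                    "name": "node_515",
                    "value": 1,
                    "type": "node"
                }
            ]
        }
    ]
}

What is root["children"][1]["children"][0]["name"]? "node_957"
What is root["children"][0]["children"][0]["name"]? "node_768"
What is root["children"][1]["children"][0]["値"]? 14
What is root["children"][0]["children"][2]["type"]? "element"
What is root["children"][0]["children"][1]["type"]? "root"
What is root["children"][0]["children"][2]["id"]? 633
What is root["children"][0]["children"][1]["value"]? 31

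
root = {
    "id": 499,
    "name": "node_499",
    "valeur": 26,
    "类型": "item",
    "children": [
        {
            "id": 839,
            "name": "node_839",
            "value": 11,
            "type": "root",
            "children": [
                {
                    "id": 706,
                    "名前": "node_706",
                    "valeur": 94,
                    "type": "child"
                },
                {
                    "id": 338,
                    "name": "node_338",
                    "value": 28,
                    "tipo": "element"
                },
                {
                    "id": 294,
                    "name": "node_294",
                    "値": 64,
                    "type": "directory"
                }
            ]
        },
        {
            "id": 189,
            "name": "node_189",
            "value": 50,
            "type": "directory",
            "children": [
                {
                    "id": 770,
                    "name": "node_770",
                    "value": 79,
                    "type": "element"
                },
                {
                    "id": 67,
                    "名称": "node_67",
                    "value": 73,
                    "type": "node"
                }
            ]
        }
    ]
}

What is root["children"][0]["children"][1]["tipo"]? "element"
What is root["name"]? "node_499"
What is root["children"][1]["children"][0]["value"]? 79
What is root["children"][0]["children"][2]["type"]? "directory"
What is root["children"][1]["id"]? 189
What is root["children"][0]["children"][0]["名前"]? "node_706"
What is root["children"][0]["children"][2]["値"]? 64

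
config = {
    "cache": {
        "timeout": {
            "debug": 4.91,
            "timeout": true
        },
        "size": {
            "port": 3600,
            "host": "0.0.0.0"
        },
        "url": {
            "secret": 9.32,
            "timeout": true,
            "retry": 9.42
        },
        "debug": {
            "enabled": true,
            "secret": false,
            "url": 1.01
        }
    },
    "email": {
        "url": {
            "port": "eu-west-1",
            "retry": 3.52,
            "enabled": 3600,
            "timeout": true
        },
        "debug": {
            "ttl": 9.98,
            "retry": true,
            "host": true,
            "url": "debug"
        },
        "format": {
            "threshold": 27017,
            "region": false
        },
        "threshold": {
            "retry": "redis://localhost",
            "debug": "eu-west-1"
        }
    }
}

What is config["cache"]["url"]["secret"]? 9.32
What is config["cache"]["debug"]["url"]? 1.01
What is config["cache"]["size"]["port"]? 3600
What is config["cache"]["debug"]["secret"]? False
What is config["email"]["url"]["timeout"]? True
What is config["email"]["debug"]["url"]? "debug"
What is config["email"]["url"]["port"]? "eu-west-1"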